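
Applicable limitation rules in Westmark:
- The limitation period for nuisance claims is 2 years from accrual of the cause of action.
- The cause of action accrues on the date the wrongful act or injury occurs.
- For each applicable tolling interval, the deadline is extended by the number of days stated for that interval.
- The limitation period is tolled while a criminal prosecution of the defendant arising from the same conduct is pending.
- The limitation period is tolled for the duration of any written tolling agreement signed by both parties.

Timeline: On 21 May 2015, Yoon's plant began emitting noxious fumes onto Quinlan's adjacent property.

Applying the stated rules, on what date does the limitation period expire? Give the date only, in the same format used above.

The cause of action accrued on 21 May 2015, the date of the act.
2 years from 21 May 2015 is 21 May 2017.

21 May 2017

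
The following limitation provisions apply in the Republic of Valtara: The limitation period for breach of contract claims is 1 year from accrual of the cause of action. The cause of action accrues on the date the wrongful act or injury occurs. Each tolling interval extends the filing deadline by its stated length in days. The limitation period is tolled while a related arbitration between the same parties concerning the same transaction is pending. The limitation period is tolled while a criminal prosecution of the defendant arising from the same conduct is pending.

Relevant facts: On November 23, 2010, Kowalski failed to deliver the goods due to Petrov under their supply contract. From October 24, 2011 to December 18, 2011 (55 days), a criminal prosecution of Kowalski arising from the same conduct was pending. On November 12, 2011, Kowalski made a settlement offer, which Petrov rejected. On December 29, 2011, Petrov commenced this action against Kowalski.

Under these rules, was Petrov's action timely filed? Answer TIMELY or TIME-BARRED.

The limitation period began to run on November 23, 2010.
1 year from November 23, 2010 is November 23, 2011.
Because the pending criminal prosecution ran from October 24, 2011 to December 18, 2011, the deadline is extended by 55 days to January 17, 2012.
The other events in the timeline have no effect on the limitation period under the stated rules.
The December 29, 2011 filing precedes the January 17, 2012 deadline; the claim is timely.

TIMELY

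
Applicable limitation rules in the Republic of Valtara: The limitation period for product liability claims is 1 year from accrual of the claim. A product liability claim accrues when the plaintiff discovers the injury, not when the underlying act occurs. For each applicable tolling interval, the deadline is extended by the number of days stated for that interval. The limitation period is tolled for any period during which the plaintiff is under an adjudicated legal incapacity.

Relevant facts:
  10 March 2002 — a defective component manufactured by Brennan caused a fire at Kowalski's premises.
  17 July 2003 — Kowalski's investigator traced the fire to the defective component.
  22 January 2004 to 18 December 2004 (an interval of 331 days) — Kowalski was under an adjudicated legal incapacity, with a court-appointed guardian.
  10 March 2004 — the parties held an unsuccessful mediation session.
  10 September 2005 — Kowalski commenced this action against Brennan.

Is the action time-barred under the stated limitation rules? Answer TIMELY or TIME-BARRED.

TIME-BARRED

Under the discovery rule, the claim accrued on 17 July 2003, when Kowalski discovered the injury — not on the 10 March 2002 date of the underlying act.
The untolled deadline — 1 year after 17 July 2003 — is 17 July 2004.
The period was tolled for 331 days by the plaintiff's legal incapacity (22 January 2004 to 18 December 2004), pushing the deadline to 13 June 2005.
The other events in the timeline have no effect on the limitation period under the stated rules.
Filing on 10 September 2005 missed the 13 June 2005 deadline — the action is time-barred.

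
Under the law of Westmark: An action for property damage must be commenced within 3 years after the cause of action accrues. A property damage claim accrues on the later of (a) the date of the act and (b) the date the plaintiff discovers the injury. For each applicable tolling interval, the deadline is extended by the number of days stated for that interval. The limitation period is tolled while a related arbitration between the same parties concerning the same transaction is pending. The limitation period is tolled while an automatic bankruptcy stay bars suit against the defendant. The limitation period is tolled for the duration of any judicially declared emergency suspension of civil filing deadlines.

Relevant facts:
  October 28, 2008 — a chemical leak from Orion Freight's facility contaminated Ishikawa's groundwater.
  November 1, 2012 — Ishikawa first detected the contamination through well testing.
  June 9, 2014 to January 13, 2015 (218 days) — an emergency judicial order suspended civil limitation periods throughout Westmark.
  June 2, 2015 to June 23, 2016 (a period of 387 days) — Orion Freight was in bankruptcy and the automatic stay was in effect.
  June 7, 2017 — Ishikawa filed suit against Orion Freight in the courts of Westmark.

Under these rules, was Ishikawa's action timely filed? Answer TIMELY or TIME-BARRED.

Taking the later of the act (October 28, 2008) and discovery (November 1, 2012), the claim accrued on November 1, 2012.
The untolled deadline — 3 years after November 1, 2012 — is November 1, 2015.
The period was tolled for 218 days by the emergency suspension of filing deadlines (June 9, 2014 to January 13, 2015), pushing the deadline to June 6, 2016.
The period was tolled for 387 days by the automatic bankruptcy stay (June 2, 2015 to June 23, 2016), pushing the deadline to June 28, 2017.
Ishikawa filed on June 7, 2017, before the June 28, 2017 deadline, so the action is timely.

TIMELY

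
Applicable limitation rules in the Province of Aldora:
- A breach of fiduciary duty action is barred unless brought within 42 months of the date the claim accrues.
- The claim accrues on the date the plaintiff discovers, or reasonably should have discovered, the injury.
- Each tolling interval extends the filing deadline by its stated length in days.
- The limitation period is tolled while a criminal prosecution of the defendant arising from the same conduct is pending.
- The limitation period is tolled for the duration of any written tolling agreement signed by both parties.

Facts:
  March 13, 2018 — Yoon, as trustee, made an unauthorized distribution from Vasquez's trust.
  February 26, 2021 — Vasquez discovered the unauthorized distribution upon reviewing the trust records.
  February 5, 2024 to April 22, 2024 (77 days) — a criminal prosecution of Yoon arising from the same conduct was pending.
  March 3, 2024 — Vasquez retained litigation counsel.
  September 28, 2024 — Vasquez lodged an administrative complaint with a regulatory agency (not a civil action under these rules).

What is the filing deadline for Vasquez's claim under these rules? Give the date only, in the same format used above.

November 11, 2024

Accrual is tied to discovery, so the period began on February 26, 2021 rather than on March 13, 2018 when the act occurred.
Adding the 42 months base period to February 26, 2021 gives a deadline of August 26, 2024, before any tolling.
The period was tolled for 77 days by the pending criminal prosecution (February 5, 2024 to April 22, 2024), pushing the deadline to November 11, 2024.
Nothing else in the chronology tolls or restarts the period.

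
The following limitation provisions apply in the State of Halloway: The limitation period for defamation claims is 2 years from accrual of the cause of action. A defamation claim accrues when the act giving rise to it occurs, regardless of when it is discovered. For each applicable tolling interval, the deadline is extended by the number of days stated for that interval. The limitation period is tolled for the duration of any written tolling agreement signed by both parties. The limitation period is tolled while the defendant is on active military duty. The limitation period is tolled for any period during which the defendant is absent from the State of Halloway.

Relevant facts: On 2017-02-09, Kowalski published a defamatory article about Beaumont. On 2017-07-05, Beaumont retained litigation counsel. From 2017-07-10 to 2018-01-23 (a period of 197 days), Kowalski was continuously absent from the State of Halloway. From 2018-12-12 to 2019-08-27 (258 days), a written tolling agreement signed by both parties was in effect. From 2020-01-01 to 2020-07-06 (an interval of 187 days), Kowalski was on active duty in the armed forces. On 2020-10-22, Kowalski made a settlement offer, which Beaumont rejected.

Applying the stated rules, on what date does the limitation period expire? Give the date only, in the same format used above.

2020-11-12

The cause of action accrued on 2017-02-09, the date of the act.
2 years from 2017-02-09 is 2019-02-09.
The defendant's absence from the jurisdiction from 2017-07-10 to 2018-01-23 tolled the period for 197 days, extending the deadline to 2019-08-25.
The period was tolled for 258 days by the written tolling agreement (2018-12-12 to 2019-08-27), pushing the deadline to 2020-05-09.
Because the defendant's active military service ran from 2020-01-01 to 2020-07-06, the deadline is extended by 187 days to 2020-11-12.
None of the other events listed affects the running of the period under the stated rules.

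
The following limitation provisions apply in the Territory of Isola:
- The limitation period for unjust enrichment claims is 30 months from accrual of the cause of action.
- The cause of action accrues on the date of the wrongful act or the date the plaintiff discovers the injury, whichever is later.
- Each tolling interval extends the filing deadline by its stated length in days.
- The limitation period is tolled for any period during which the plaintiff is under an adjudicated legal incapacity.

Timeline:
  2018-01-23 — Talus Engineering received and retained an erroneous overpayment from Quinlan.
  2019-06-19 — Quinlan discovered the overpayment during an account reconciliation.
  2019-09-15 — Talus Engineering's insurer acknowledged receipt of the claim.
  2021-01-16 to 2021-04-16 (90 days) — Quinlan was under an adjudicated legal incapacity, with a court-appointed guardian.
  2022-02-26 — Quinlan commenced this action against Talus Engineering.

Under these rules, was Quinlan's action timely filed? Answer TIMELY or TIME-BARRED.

The claim accrued on 2019-06-19 — the later of the 2018-01-23 act and the 2019-06-19 discovery.
Adding the 30 months base period to 2019-06-19 gives a deadline of 2021-12-19, before any tolling.
The plaintiff's legal incapacity from 2021-01-16 to 2021-04-16 tolled the period for 90 days, extending the deadline to 2022-03-19.
None of the other events listed affects the running of the period under the stated rules.
Filing on 2022-02-26 beat the 2022-03-19 deadline — the action is timely.

TIMELY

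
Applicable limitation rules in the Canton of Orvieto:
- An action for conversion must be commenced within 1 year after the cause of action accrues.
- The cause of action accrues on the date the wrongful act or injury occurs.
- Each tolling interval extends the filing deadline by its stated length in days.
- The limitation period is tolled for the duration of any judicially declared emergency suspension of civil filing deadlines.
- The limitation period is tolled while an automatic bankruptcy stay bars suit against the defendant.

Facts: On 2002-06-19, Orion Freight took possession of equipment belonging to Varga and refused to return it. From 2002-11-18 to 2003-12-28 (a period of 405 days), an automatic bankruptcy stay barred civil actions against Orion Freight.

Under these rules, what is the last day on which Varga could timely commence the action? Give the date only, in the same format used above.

The cause of action accrued on 2002-06-19, the date of the act.
1 year from 2002-06-19 is 2003-06-19.
The period was tolled for 405 days by the automatic bankruptcy stay (2002-11-18 to 2003-12-28), pushing the deadline to 2004-07-28.

2004-07-28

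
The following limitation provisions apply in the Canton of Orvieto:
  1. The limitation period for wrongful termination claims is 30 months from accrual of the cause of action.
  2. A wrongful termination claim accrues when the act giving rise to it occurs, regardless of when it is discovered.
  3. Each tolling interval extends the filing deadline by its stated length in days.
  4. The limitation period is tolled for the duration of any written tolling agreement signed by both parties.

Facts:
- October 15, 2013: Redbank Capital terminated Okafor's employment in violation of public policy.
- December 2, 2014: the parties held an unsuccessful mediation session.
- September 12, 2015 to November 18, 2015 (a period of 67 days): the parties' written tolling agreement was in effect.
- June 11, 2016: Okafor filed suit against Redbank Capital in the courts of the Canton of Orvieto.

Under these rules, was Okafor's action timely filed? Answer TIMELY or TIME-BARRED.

The limitation period began to run on October 15, 2013.
The untolled deadline — 30 months after October 15, 2013 — is April 15, 2016.
The written tolling agreement from September 12, 2015 to November 18, 2015 tolled the period for 67 days, extending the deadline to June 21, 2016.
The other events in the timeline have no effect on the limitation period under the stated rules.
The June 11, 2016 filing precedes the June 21, 2016 deadline; the claim is timely.

TIMELY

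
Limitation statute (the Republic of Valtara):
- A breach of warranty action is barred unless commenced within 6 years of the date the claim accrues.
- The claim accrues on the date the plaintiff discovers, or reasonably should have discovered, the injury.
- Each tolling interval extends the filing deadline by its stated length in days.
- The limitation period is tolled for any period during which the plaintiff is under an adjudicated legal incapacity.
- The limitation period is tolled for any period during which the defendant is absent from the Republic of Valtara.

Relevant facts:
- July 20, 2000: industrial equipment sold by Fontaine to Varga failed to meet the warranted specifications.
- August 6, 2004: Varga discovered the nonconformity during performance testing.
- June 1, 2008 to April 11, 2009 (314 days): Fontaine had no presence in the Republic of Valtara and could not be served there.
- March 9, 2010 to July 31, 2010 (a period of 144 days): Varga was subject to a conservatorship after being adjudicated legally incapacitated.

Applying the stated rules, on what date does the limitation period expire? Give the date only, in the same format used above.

November 7, 2011

Accrual is tied to discovery, so the period began on August 6, 2004 rather than on July 20, 2000 when the act occurred.
Adding the 6 years base period to August 6, 2004 gives a deadline of August 6, 2010, before any tolling.
The period was tolled for 314 days by the defendant's absence from the jurisdiction (June 1, 2008 to April 11, 2009), pushing the deadline to June 16, 2011.
Because the plaintiff's legal incapacity ran from March 9, 2010 to July 31, 2010, the deadline is extended by 144 days to November 7, 2011.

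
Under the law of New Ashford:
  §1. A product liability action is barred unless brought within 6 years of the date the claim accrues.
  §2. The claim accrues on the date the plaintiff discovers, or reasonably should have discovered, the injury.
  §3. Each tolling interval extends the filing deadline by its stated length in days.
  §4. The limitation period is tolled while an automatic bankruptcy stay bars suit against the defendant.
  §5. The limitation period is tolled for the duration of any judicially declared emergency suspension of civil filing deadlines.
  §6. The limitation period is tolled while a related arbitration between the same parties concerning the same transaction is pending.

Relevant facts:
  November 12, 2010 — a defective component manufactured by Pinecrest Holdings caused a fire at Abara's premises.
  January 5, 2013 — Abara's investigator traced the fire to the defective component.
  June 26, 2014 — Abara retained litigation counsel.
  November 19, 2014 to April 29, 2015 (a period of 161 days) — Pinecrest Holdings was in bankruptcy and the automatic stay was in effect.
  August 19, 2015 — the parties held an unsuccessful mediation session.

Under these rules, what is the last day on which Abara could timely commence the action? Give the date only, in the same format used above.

Accrual is tied to discovery, so the period began on January 5, 2013 rather than on November 12, 2010 when the act occurred.
6 years from January 5, 2013 is January 5, 2019.
The period was tolled for 161 days by the automatic bankruptcy stay (November 19, 2014 to April 29, 2015), pushing the deadline to June 15, 2019.
Nothing else in the chronology tolls or restarts the period.

June 15, 2019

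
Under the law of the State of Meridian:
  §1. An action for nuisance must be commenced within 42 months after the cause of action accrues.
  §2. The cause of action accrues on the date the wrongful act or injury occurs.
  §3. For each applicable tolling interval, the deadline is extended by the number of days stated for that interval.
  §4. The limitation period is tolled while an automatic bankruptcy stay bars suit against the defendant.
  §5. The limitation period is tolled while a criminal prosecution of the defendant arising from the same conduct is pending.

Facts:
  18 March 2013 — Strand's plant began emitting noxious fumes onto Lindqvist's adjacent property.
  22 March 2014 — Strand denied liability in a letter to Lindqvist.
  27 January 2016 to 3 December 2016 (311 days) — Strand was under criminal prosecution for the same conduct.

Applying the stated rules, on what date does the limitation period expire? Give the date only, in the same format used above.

The limitation period began to run on 18 March 2013.
Adding the 42 months base period to 18 March 2013 gives a deadline of 18 September 2016, before any tolling.
The period was tolled for 311 days by the pending criminal prosecution (27 January 2016 to 3 December 2016), pushing the deadline to 26 July 2017.
The other events in the timeline have no effect on the limitation period under the stated rules.

26 July 2017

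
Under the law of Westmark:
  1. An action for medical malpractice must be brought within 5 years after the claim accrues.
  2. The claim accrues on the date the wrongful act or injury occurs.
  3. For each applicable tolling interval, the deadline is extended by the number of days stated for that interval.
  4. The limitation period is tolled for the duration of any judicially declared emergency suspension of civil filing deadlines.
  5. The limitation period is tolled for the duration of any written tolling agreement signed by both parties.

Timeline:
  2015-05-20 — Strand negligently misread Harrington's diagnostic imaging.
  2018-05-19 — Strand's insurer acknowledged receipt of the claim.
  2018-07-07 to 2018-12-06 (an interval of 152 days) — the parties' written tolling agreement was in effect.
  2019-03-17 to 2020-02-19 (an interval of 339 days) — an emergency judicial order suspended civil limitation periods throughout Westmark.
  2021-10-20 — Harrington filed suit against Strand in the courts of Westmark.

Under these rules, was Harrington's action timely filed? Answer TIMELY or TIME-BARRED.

The claim accrued on 2015-05-20, when the wrongful act occurred.
5 years from 2015-05-20 is 2020-05-20.
The written tolling agreement from 2018-07-07 to 2018-12-06 tolled the period for 152 days, extending the deadline to 2020-10-19.
The emergency suspension of filing deadlines from 2019-03-17 to 2020-02-19 tolled the period for 339 days, extending the deadline to 2021-09-23.
The other events in the timeline have no effect on the limitation period under the stated rules.
Harrington filed on 2021-10-20, after the 2021-09-23 deadline, so the action is time-barred.

TIME-BARRED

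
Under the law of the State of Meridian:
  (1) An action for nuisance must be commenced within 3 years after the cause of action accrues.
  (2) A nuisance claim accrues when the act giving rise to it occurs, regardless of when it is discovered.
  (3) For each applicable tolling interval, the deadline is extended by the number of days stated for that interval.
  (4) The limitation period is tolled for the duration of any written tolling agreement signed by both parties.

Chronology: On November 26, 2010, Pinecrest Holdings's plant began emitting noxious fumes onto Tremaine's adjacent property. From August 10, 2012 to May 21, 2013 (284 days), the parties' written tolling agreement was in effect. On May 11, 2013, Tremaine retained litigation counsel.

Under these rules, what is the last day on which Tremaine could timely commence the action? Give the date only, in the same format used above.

September 6, 2014

The limitation period began to run on November 26, 2010.
3 years from November 26, 2010 is November 26, 2013.
The written tolling agreement from August 10, 2012 to May 21, 2013 tolled the period for 284 days, extending the deadline to September 6, 2014.
None of the other events listed affects the running of the period under the stated rules.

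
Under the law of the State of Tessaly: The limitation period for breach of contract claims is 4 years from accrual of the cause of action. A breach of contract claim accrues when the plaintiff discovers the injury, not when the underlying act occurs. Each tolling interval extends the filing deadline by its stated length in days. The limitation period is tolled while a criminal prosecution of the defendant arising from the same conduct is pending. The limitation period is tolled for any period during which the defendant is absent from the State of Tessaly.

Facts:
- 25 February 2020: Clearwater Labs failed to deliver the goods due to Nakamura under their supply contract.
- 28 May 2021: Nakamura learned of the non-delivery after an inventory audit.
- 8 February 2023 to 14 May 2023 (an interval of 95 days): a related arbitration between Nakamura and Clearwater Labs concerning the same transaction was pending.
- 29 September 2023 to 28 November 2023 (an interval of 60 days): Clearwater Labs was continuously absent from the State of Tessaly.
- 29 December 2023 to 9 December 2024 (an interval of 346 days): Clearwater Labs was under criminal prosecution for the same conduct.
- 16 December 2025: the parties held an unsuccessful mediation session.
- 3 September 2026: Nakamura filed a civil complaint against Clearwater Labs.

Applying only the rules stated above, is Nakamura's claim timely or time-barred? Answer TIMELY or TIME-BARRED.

TIME-BARRED

Accrual is tied to discovery, so the period began on 28 May 2021 rather than on 25 February 2020 when the act occurred.
4 years from 28 May 2021 is 28 May 2025.
The period was tolled for 60 days by the defendant's absence from the jurisdiction (29 September 2023 to 28 November 2023), pushing the deadline to 27 July 2025.
The period was tolled for 346 days by the pending criminal prosecution (29 December 2023 to 9 December 2024), pushing the deadline to 8 July 2026.
The pending related arbitration from 8 February 2023 to 14 May 2023 does not toll the period, because no stated rule makes a pending arbitration a tolling event.
None of the other events listed affects the running of the period under the stated rules.
The 3 September 2026 filing falls after the 8 July 2026 deadline; the claim is time-barred.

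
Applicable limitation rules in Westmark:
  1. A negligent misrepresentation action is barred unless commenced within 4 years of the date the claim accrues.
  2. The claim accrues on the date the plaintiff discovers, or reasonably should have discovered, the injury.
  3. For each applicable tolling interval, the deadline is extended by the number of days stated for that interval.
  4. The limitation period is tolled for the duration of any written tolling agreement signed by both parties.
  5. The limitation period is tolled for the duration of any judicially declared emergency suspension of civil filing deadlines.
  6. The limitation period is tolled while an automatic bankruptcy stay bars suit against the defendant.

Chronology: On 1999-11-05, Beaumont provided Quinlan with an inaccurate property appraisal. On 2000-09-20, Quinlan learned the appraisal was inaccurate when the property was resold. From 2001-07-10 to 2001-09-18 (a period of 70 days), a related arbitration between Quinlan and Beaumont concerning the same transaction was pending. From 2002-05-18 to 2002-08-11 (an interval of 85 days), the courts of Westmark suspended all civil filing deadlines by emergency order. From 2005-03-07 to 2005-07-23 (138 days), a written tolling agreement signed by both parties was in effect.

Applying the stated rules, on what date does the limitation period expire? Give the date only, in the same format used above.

The claim did not accrue until Quinlan discovered the injury on 2000-09-20; the 1999-11-05 act date does not start the clock under the stated rule.
Adding the 4 years base period to 2000-09-20 gives a deadline of 2004-09-20, before any tolling.
The period was tolled for 85 days by the emergency suspension of filing deadlines (2002-05-18 to 2002-08-11), pushing the deadline to 2004-12-14.
The written tolling agreement from 2005-03-07 to 2005-07-23 began after the period had already run on 2004-12-14, so it has no tolling effect.
No stated provision tolls the period for a pending arbitration, so the interval from 2001-07-10 to 2001-09-18 has no effect on the deadline.

2004-12-14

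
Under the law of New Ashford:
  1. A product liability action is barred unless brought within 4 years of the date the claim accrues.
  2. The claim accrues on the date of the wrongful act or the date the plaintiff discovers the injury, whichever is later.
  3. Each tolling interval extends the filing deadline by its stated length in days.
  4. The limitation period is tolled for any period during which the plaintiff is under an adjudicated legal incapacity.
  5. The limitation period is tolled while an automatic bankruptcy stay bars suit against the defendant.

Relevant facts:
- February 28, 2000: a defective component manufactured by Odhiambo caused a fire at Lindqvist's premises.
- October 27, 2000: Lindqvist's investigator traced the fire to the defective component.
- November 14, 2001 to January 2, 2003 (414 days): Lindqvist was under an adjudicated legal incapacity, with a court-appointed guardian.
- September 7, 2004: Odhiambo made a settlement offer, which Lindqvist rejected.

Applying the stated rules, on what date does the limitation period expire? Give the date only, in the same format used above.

Taking the later of the act (February 28, 2000) and discovery (October 27, 2000), the claim accrued on October 27, 2000.
Adding the 4 years base period to October 27, 2000 gives a deadline of October 27, 2004, before any tolling.
The plaintiff's legal incapacity from November 14, 2001 to January 2, 2003 tolled the period for 414 days, extending the deadline to December 15, 2005.
None of the other events listed affects the running of the period under the stated rules.

December 15, 2005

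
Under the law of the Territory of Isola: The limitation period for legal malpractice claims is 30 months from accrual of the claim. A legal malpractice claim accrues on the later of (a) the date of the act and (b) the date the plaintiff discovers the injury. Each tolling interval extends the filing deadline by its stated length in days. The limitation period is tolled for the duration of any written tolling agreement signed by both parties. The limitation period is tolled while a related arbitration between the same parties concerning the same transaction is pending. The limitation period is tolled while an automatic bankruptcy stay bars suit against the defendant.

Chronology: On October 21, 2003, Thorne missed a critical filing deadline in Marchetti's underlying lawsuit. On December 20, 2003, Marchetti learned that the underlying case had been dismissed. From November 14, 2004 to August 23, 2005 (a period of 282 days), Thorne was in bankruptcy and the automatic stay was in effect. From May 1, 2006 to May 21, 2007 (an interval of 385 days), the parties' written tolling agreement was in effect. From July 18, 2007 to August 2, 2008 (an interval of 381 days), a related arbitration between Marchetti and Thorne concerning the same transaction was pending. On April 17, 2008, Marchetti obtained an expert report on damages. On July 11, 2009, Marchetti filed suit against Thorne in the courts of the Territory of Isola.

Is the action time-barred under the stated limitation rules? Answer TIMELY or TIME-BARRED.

Because discovery on December 20, 2003 post-dates the October 21, 2003 act, accrual under the later-of rule falls on December 20, 2003.
The untolled deadline — 30 months after December 20, 2003 — is June 20, 2006.
The automatic bankruptcy stay from November 14, 2004 to August 23, 2005 tolled the period for 282 days, extending the deadline to March 29, 2007.
Because the written tolling agreement ran from May 1, 2006 to May 21, 2007, the deadline is extended by 385 days to April 17, 2008.
The period was tolled for 381 days by the pending related arbitration (July 18, 2007 to August 2, 2008), pushing the deadline to May 3, 2009.
Nothing else in the chronology tolls or restarts the period.
Filing on July 11, 2009 missed the May 3, 2009 deadline — the action is time-barred.

TIME-BARRED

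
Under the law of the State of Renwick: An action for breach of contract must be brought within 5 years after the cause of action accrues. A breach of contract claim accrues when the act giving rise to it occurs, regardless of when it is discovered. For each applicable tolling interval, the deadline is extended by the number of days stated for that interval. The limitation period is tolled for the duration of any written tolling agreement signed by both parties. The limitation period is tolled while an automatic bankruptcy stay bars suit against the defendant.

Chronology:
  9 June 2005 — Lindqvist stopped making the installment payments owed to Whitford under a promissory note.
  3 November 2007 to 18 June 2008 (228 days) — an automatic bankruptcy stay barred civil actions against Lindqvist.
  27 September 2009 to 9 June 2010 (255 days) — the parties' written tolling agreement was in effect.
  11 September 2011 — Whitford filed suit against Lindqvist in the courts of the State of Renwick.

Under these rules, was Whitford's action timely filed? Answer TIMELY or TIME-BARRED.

The cause of action accrued on 9 June 2005, the date of the act.
Adding the 5 years base period to 9 June 2005 gives a deadline of 9 June 2010, before any tolling.
The period was tolled for 228 days by the automatic bankruptcy stay (3 November 2007 to 18 June 2008), pushing the deadline to 23 January 2011.
The period was tolled for 255 days by the written tolling agreement (27 September 2009 to 9 June 2010), pushing the deadline to 5 October 2011.
Whitford filed on 11 September 2011, before the 5 October 2011 deadline, so the action is timely.

TIMELY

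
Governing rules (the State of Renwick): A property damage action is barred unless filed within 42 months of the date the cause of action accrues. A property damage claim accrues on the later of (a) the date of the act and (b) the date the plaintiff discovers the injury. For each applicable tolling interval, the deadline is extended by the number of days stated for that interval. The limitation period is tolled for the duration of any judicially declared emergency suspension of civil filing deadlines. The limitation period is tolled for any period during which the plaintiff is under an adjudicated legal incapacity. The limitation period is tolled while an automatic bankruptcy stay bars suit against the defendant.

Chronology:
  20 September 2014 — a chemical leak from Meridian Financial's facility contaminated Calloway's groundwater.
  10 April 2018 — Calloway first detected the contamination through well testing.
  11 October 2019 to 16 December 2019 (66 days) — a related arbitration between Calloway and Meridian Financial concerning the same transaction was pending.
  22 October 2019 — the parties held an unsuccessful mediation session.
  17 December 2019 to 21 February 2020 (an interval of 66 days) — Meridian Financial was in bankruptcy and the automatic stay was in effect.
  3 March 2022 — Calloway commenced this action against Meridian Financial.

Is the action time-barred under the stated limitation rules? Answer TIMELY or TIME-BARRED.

Taking the later of the act (20 September 2014) and discovery (10 April 2018), the claim accrued on 10 April 2018.
The untolled deadline — 42 months after 10 April 2018 — is 10 October 2021.
The period was tolled for 66 days by the automatic bankruptcy stay (17 December 2019 to 21 February 2020), pushing the deadline to 15 December 2021.
Although a pending arbitration ran from 11 October 2019 to 16 December 2019, the stated rules do not make that a tolling event, so it is disregarded.
The other events in the timeline have no effect on the limitation period under the stated rules.
Calloway filed on 3 March 2022, after the 15 December 2021 deadline, so the action is time-barred.

TIME-BARRED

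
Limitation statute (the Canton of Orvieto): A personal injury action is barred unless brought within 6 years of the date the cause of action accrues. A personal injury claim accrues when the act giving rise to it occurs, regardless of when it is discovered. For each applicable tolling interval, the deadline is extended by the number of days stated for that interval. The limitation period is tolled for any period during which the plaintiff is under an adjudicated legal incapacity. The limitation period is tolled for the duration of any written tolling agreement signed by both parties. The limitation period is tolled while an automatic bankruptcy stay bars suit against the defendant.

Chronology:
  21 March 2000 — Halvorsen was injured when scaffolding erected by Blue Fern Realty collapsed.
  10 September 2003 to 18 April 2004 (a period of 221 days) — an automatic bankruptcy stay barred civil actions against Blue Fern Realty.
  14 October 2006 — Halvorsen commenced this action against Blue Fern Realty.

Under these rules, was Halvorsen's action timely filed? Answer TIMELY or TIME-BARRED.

The limitation period began to run on 21 March 2000.
Adding the 6 years base period to 21 March 2000 gives a deadline of 21 March 2006, before any tolling.
The period was tolled for 221 days by the automatic bankruptcy stay (10 September 2003 to 18 April 2004), pushing the deadline to 28 October 2006.
Filing on 14 October 2006 beat the 28 October 2006 deadline — the action is timely.

TIMELY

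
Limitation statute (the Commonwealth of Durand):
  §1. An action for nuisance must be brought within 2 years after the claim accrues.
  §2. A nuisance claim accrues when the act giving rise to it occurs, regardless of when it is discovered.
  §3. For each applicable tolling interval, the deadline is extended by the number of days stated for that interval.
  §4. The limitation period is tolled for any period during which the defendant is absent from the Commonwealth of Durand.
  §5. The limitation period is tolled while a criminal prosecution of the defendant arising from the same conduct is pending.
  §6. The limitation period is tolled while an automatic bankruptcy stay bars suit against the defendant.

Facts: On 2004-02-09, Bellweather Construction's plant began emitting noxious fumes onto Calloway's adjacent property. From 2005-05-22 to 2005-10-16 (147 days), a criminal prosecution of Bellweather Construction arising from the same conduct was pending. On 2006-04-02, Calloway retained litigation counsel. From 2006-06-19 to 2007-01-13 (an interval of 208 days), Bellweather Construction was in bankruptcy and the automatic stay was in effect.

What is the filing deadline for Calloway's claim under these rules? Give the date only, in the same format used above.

The limitation period began to run on 2004-02-09.
Adding the 2 years base period to 2004-02-09 gives a deadline of 2006-02-09, before any tolling.
The period was tolled for 147 days by the pending criminal prosecution (2005-05-22 to 2005-10-16), pushing the deadline to 2006-07-06.
The period was tolled for 208 days by the automatic bankruptcy stay (2006-06-19 to 2007-01-13), pushing the deadline to 2007-01-30.
Nothing else in the chronology tolls or restarts the period.

2007-01-30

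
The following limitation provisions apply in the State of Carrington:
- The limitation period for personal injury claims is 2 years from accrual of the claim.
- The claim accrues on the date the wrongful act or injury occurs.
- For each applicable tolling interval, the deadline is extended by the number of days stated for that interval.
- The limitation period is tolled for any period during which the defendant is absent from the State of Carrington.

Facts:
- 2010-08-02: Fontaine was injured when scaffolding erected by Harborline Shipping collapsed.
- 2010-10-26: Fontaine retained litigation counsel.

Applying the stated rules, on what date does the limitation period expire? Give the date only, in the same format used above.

2012-08-02

The limitation period began to run on 2010-08-02.
2 years from 2010-08-02 is 2012-08-02.
None of the other events listed affects the running of the period under the stated rules.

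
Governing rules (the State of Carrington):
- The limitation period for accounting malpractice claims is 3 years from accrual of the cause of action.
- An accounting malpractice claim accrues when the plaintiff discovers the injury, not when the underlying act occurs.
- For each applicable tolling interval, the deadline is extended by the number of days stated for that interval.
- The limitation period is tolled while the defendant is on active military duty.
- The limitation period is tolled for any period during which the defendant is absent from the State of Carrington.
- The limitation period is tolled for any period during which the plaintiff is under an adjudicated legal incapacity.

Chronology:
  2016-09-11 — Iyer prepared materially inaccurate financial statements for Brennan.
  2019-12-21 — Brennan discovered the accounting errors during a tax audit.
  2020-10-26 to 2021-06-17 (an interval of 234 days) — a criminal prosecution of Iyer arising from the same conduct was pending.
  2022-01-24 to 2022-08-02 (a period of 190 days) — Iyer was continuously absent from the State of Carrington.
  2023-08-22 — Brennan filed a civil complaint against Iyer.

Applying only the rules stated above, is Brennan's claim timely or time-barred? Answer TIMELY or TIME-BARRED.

TIME-BARRED

Accrual is tied to discovery, so the period began on 2019-12-21 rather than on 2016-09-11 when the act occurred.
The untolled deadline — 3 years after 2019-12-21 — is 2022-12-21.
The period was tolled for 190 days by the defendant's absence from the jurisdiction (2022-01-24 to 2022-08-02), pushing the deadline to 2023-06-29.
Although a criminal prosecution ran from 2020-10-26 to 2021-06-17, the stated rules do not make that a tolling event, so it is disregarded.
Filing on 2023-08-22 missed the 2023-06-29 deadline — the action is time-barred.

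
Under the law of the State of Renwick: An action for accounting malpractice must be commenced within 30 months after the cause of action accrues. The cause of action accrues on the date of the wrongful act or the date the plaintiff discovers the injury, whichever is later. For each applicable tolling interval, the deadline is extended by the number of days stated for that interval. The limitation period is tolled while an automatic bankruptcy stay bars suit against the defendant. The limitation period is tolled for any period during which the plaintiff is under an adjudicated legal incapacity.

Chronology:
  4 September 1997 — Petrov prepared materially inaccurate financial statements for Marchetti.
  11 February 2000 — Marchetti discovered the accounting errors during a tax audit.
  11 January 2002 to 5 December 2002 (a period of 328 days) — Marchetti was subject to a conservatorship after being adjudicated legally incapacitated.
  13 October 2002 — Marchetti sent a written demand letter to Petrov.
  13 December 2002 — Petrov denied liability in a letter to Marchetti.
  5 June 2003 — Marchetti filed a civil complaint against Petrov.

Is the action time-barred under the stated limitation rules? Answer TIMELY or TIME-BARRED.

TIMELY

Taking the later of the act (4 September 1997) and discovery (11 February 2000), the claim accrued on 11 February 2000.
The untolled deadline — 30 months after 11 February 2000 — is 11 August 2002.
The plaintiff's legal incapacity from 11 January 2002 to 5 December 2002 tolled the period for 328 days, extending the deadline to 5 July 2003.
None of the other events listed affects the running of the period under the stated rules.
Filing on 5 June 2003 beat the 5 July 2003 deadline — the action is timely.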